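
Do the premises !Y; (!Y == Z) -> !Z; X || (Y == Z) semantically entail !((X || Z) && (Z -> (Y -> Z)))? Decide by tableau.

No

Initial set: {!Y; ((!Y == Z) -> !Z); (X || (Y == Z)); !!((X || Z) && (Z -> (Y -> Z)))}.
!!((X || Z) && (Z -> (Y -> Z))): α-rule — add (X || Z), (Z -> (Y -> Z)).
((!Y == Z) -> !Z): β-rule — branch into !(!Y == Z)  //  !Z.
  branch 1 (add !(!Y == Z)):
    (X || (Y == Z)): β-rule — branch into X  //  (Y == Z).
      branch 1.1 (add X):
        (X || Z): β-rule — branch into X  //  Z.
          branch 1.1.1 (add X):
            (Z -> (Y -> Z)): β-rule — branch into !Z  //  (Y -> Z).
              branch 1.1.1.1 (add !Z):
                !(!Y == Z): β-rule — branch into !Y, !Z  //  !!Y, Z.
                  branch 1.1.1.1.1 (add !Y, !Z):
                    ○ open, literals {X=T, Y=F, Z=F}.
                  branch 1.1.1.1.2 (add !!Y, Z):
                    × closes — contains both Y and !Y.
              branch 1.1.1.2 (add (Y -> Z)):
                !(!Y == Z): β-rule — branch into !Y, !Z  //  !!Y, Z.
                  branch 1.1.1.2.1 (add !Y, !Z):
                    (Y -> Z): β-rule — branch into !Y  //  Z.
                      branch 1.1.1.2.1.1 (add !Y):
                        ○ open, literals {X=T, Y=F, Z=F}.
                      branch 1.1.1.2.1.2 (add Z):
                        × closes — contains both Z and !Z.
                  branch 1.1.1.2.2 (add !!Y, Z):
                    × closes — contains both Y and !Y.
          branch 1.1.2 (add Z):
            (Z -> (Y -> Z)): β-rule — branch into !Z  //  (Y -> Z).
              branch 1.1.2.1 (add !Z):
                × closes — contains both Z and !Z.
              branch 1.1.2.2 (add (Y -> Z)):
                !(!Y == Z): β-rule — branch into !Y, !Z  //  !!Y, Z.
                  branch 1.1.2.2.1 (add !Y, !Z):
                    × closes — contains both Z and !Z.
                  branch 1.1.2.2.2 (add !!Y, Z):
                    × closes — contains both Y and !Y.
      branch 1.2 (add (Y == Z)):
        (X || Z): β-rule — branch into X  //  Z.
          branch 1.2.1 (add X):
            (Z -> (Y -> Z)): β-rule — branch into !Z  //  (Y -> Z).
              branch 1.2.1.1 (add !Z):
                !(!Y == Z): β-rule — branch into !Y, !Z  //  !!Y, Z.
                  branch 1.2.1.1.1 (add !Y, !Z):
                    (Y == Z): β-rule — branch into Y, Z  //  !Y, !Z.
                      branch 1.2.1.1.1.1 (add Y, Z):
                        × closes — contains both Y and !Y.
                      branch 1.2.1.1.1.2 (add !Y, !Z):
                        ○ open, literals {X=T, Y=F, Z=F}.
                  branch 1.2.1.1.2 (add !!Y, Z):
                    × closes — contains both Y and !Y.
              branch 1.2.1.2 (add (Y -> Z)):
                !(!Y == Z): β-rule — branch into !Y, !Z  //  !!Y, Z.
                  branch 1.2.1.2.1 (add !Y, !Z):
                    (Y == Z): β-rule — branch into Y, Z  //  !Y, !Z.
                      branch 1.2.1.2.1.1 (add Y, Z):
                        × closes — contains both Y and !Y.
                      branch 1.2.1.2.1.2 (add !Y, !Z):
                        (Y -> Z): β-rule — branch into !Y  //  Z.
                          branch 1.2.1.2.1.2.1 (add !Y):
                            ○ open, literals {X=T, Y=F, Z=F}.
                          branch 1.2.1.2.1.2.2 (add Z):
                            × closes — contains both Z and !Z.
                  branch 1.2.1.2.2 (add !!Y, Z):
                    × closes — contains both Y and !Y.
          branch 1.2.2 (add Z):
            (Z -> (Y -> Z)): β-rule — branch into !Z  //  (Y -> Z).
              branch 1.2.2.1 (add !Z):
                × closes — contains both Z and !Z.
              branch 1.2.2.2 (add (Y -> Z)):
                !(!Y == Z): β-rule — branch into !Y, !Z  //  !!Y, Z.
                  branch 1.2.2.2.1 (add !Y, !Z):
                    × closes — contains both Z and !Z.
                  branch 1.2.2.2.2 (add !!Y, Z):
                    × closes — contains both Y and !Y.
  branch 2 (add !Z):
    (X || (Y == Z)): β-rule — branch into X  //  (Y == Z).
      branch 2.1 (add X):
        (X || Z): β-rule — branch into X  //  Z.
          branch 2.1.1 (add X):
            (Z -> (Y -> Z)): β-rule — branch into !Z  //  (Y -> Z).
              branch 2.1.1.1 (add !Z):
                ○ open, literals {X=T, Y=F, Z=F}.
              branch 2.1.1.2 (add (Y -> Z)):
                (Y -> Z): β-rule — branch into !Y  //  Z.
                  branch 2.1.1.2.1 (add !Y):
                    ○ open, literals {X=T, Y=F, Z=F}.
                  branch 2.1.1.2.2 (add Z):
                    × closes — contains both Z and !Z.
          branch 2.1.2 (add Z):
            × closes — contains both Z and !Z.
      branch 2.2 (add (Y == Z)):
        (X || Z): β-rule — branch into X  //  Z.
          branch 2.2.1 (add X):
            (Z -> (Y -> Z)): β-rule — branch into !Z  //  (Y -> Z).
              branch 2.2.1.1 (add !Z):
                (Y == Z): β-rule — branch into Y, Z  //  !Y, !Z.
                  branch 2.2.1.1.1 (add Y, Z):
                    × closes — contains both Y and !Y.
                  branch 2.2.1.1.2 (add !Y, !Z):
                    ○ open, literals {X=T, Y=F, Z=F}.
              branch 2.2.1.2 (add (Y -> Z)):
                (Y == Z): β-rule — branch into Y, Z  //  !Y, !Z.
                  branch 2.2.1.2.1 (add Y, Z):
                    × closes — contains both Y and !Y.
                  branch 2.2.1.2.2 (add !Y, !Z):
                    (Y -> Z): β-rule — branch into !Y  //  Z.
                      branch 2.2.1.2.2.1 (add !Y):
                        ○ open, literals {X=T, Y=F, Z=F}.
                      branch 2.2.1.2.2.2 (add Z):
                        × closes — contains both Z and !Z.
          branch 2.2.2 (add Z):
            × closes — contains both Z and !Z.
20 branches closed, 8 open.
An open branch gives a countermodel: X=T, Y=F, Z=F (unmentioned atoms arbitrary); the premises hold there but the conclusion fails.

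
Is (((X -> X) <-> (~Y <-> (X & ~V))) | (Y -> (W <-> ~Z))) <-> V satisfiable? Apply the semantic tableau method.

Satisfiable

Initial set: {((((X -> X) <-> (~Y <-> (X & ~V))) | (Y -> (W <-> ~Z))) <-> V)}.
((((X -> X) <-> (~Y <-> (X & ~V))) | (Y -> (W <-> ~Z))) <-> V): β-rule — branch into (((X -> X) <-> (~Y <-> (X & ~V))) | (Y -> (W <-> ~Z))), V  //  ~(((X -> X) <-> (~Y <-> (X & ~V))) | (Y -> (W <-> ~Z))), ~V.
  branch 1 (add (((X -> X) <-> (~Y <-> (X & ~V))) | (Y -> (W <-> ~Z))), V):
    (((X -> X) <-> (~Y <-> (X & ~V))) | (Y -> (W <-> ~Z))): β-rule — branch into ((X -> X) <-> (~Y <-> (X & ~V)))  //  (Y -> (W <-> ~Z)).
      branch 1.1 (add ((X -> X) <-> (~Y <-> (X & ~V)))):
        ((X -> X) <-> (~Y <-> (X & ~V))): β-rule — branch into (X -> X), (~Y <-> (X & ~V))  //  ~(X -> X), ~(~Y <-> (X & ~V)).
          branch 1.1.1 (add (X -> X), (~Y <-> (X & ~V))):
            (X -> X): β-rule — branch into ~X  //  X.
              branch 1.1.1.1 (add ~X):
                (~Y <-> (X & ~V)): β-rule — branch into ~Y, (X & ~V)  //  ~~Y, ~(X & ~V).
                  branch 1.1.1.1.1 (add ~Y, (X & ~V)):
                    (X & ~V): α-rule — add X, ~V.
                    × closes — contains both X and ~X.
                  branch 1.1.1.1.2 (add ~~Y, ~(X & ~V)):
                    ~(X & ~V): β-rule — branch into ~X  //  ~~V.
                      branch 1.1.1.1.2.1 (add ~X):
                        ○ open, literals {V=T, X=F, Y=T}.
                      branch 1.1.1.1.2.2 (add ~~V):
                        ○ open, literals {V=T, X=F, Y=T}.
              branch 1.1.1.2 (add X):
                (~Y <-> (X & ~V)): β-rule — branch into ~Y, (X & ~V)  //  ~~Y, ~(X & ~V).
                  branch 1.1.1.2.1 (add ~Y, (X & ~V)):
                    (X & ~V): α-rule — add X, ~V.
                    × closes — contains both V and ~V.
                  branch 1.1.1.2.2 (add ~~Y, ~(X & ~V)):
                    ~(X & ~V): β-rule — branch into ~X  //  ~~V.
                      branch 1.1.1.2.2.1 (add ~X):
                        × closes — contains both X and ~X.
                      branch 1.1.1.2.2.2 (add ~~V):
                        ○ open, literals {V=T, X=T, Y=T}.
          branch 1.1.2 (add ~(X -> X), ~(~Y <-> (X & ~V))):
            ~(X -> X): α-rule — add X, ~X.
            × closes — contains both X and ~X.
      branch 1.2 (add (Y -> (W <-> ~Z))):
        (Y -> (W <-> ~Z)): β-rule — branch into ~Y  //  (W <-> ~Z).
          branch 1.2.1 (add ~Y):
            ○ open, literals {V=T, Y=F}.
          branch 1.2.2 (add (W <-> ~Z)):
            (W <-> ~Z): β-rule — branch into W, ~Z  //  ~W, ~~Z.
              branch 1.2.2.1 (add W, ~Z):
                ○ open, literals {V=T, W=T, Z=F}.
              branch 1.2.2.2 (add ~W, ~~Z):
                ○ open, literals {V=T, W=F, Z=T}.
  branch 2 (add ~(((X -> X) <-> (~Y <-> (X & ~V))) | (Y -> (W <-> ~Z))), ~V):
    ~(((X -> X) <-> (~Y <-> (X & ~V))) | (Y -> (W <-> ~Z))): α-rule — add ~((X -> X) <-> (~Y <-> (X & ~V))), ~(Y -> (W <-> ~Z)).
    ~(Y -> (W <-> ~Z)): α-rule — add Y, ~(W <-> ~Z).
    ~((X -> X) <-> (~Y <-> (X & ~V))): β-rule — branch into (X -> X), ~(~Y <-> (X & ~V))  //  ~(X -> X), (~Y <-> (X & ~V)).
      branch 2.1 (add (X -> X), ~(~Y <-> (X & ~V))):
        ~(W <-> ~Z): β-rule — branch into W, ~~Z  //  ~W, ~Z.
          branch 2.1.1 (add W, ~~Z):
            (X -> X): β-rule — branch into ~X  //  X.
              branch 2.1.1.1 (add ~X):
                ~(~Y <-> (X & ~V)): β-rule — branch into ~Y, ~(X & ~V)  //  ~~Y, (X & ~V).
                  branch 2.1.1.1.1 (add ~Y, ~(X & ~V)):
                    × closes — contains both Y and ~Y.
                  branch 2.1.1.1.2 (add ~~Y, (X & ~V)):
                    (X & ~V): α-rule — add X, ~V.
                    × closes — contains both X and ~X.
              branch 2.1.1.2 (add X):
                ~(~Y <-> (X & ~V)): β-rule — branch into ~Y, ~(X & ~V)  //  ~~Y, (X & ~V).
                  branch 2.1.1.2.1 (add ~Y, ~(X & ~V)):
                    × closes — contains both Y and ~Y.
                  branch 2.1.1.2.2 (add ~~Y, (X & ~V)):
                    (X & ~V): α-rule — add X, ~V.
                    ○ open, literals {V=F, W=T, X=T, Y=T, Z=T}.
          branch 2.1.2 (add ~W, ~Z):
            (X -> X): β-rule — branch into ~X  //  X.
              branch 2.1.2.1 (add ~X):
                ~(~Y <-> (X & ~V)): β-rule — branch into ~Y, ~(X & ~V)  //  ~~Y, (X & ~V).
                  branch 2.1.2.1.1 (add ~Y, ~(X & ~V)):
                    × closes — contains both Y and ~Y.
                  branch 2.1.2.1.2 (add ~~Y, (X & ~V)):
                    (X & ~V): α-rule — add X, ~V.
                    × closes — contains both X and ~X.
              branch 2.1.2.2 (add X):
                ~(~Y <-> (X & ~V)): β-rule — branch into ~Y, ~(X & ~V)  //  ~~Y, (X & ~V).
                  branch 2.1.2.2.1 (add ~Y, ~(X & ~V)):
                    × closes — contains both Y and ~Y.
                  branch 2.1.2.2.2 (add ~~Y, (X & ~V)):
                    (X & ~V): α-rule — add X, ~V.
                    ○ open, literals {V=F, W=F, X=T, Y=T, Z=F}.
      branch 2.2 (add ~(X -> X), (~Y <-> (X & ~V))):
        ~(X -> X): α-rule — add X, ~X.
        × closes — contains both X and ~X.
11 branches closed, 8 open.
An open branch gives a satisfying assignment: V=T, X=F, Y=T.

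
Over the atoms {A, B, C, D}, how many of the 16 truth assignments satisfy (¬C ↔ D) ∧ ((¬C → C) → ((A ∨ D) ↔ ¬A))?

Initial set: {((¬C ↔ D) ∧ ((¬C → C) → ((A ∨ D) ↔ ¬A)))}.
((¬C ↔ D) ∧ ((¬C → C) → ((A ∨ D) ↔ ¬A))): α-rule — add (¬C ↔ D), ((¬C → C) → ((A ∨ D) ↔ ¬A)).
(¬C ↔ D): β-rule — branch into ¬C, D  //  ¬¬C, ¬D.
  branch 1 (add ¬C, D):
    ((¬C → C) → ((A ∨ D) ↔ ¬A)): β-rule — branch into ¬(¬C → C)  //  ((A ∨ D) ↔ ¬A).
      branch 1.1 (add ¬(¬C → C)):
        ¬(¬C → C): α-rule — add ¬C, ¬C.
        ○ open, literals {C=F, D=T}.
      branch 1.2 (add ((A ∨ D) ↔ ¬A)):
        ((A ∨ D) ↔ ¬A): β-rule — branch into (A ∨ D), ¬A  //  ¬(A ∨ D), ¬¬A.
          branch 1.2.1 (add (A ∨ D), ¬A):
            (A ∨ D): β-rule — branch into A  //  D.
              branch 1.2.1.1 (add A):
                × closes — contains both A and ¬A.
              branch 1.2.1.2 (add D):
                ○ open, literals {A=F, C=F, D=T}.
          branch 1.2.2 (add ¬(A ∨ D), ¬¬A):
            ¬(A ∨ D): α-rule — add ¬A, ¬D.
            × closes — contains both A and ¬A.
  branch 2 (add ¬¬C, ¬D):
    ((¬C → C) → ((A ∨ D) ↔ ¬A)): β-rule — branch into ¬(¬C → C)  //  ((A ∨ D) ↔ ¬A).
      branch 2.1 (add ¬(¬C → C)):
        ¬(¬C → C): α-rule — add ¬C, ¬C.
        × closes — contains both C and ¬C.
      branch 2.2 (add ((A ∨ D) ↔ ¬A)):
        ((A ∨ D) ↔ ¬A): β-rule — branch into (A ∨ D), ¬A  //  ¬(A ∨ D), ¬¬A.
          branch 2.2.1 (add (A ∨ D), ¬A):
            (A ∨ D): β-rule — branch into A  //  D.
              branch 2.2.1.1 (add A):
                × closes — contains both A and ¬A.
              branch 2.2.1.2 (add D):
                × closes — contains both D and ¬D.
          branch 2.2.2 (add ¬(A ∨ D), ¬¬A):
            ¬(A ∨ D): α-rule — add ¬A, ¬D.
            × closes — contains both A and ¬A.
6 branches closed, 2 open.
Each open branch fixes some atoms; the unmentioned ones are free. Counting distinct full assignments: branch {C=F, D=T} (A, B) contributes 4 new; branch {A=F, C=F, D=T} (B) contributes 0 new. Total: 4.

4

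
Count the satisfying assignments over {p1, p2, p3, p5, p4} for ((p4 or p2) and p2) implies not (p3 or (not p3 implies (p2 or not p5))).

Initial set: {(((p4 or p2) and p2) implies not (p3 or (not p3 implies (p2 or not p5))))}.
(((p4 or p2) and p2) implies not (p3 or (not p3 implies (p2 or not p5)))): β-rule — branch into not ((p4 or p2) and p2)  //  not (p3 or (not p3 implies (p2 or not p5))).
  branch 1 (add not ((p4 or p2) and p2)):
    not ((p4 or p2) and p2): β-rule — branch into not (p4 or p2)  //  not p2.
      branch 1.1 (add not (p4 or p2)):
        not (p4 or p2): α-rule — add not p4, not p2.
        ○ open, literals {p2=F, p4=F}.
      branch 1.2 (add not p2):
        ○ open, literals {p2=F}.
  branch 2 (add not (p3 or (not p3 implies (p2 or not p5)))):
    not (p3 or (not p3 implies (p2 or not p5))): α-rule — add not p3, not (not p3 implies (p2 or not p5)).
    not (not p3 implies (p2 or not p5)): α-rule — add not p3, not (p2 or not p5).
    not (p2 or not p5): α-rule — add not p2, not not p5.
    ○ open, literals {p2=F, p3=F, p5=T}.
0 branches closed, 3 open.
Each open branch fixes some atoms; the unmentioned ones are free. Counting distinct full assignments: branch {p2=F, p4=F} (p1, p3, p5) contributes 8 new; branch {p2=F} (p1, p3, p5, p4) contributes 8 new; branch {p2=F, p3=F, p5=T} (p1, p4) contributes 0 new. Total: 16.

16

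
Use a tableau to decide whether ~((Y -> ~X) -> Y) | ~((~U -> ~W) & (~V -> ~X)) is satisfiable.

Initial set: {(~((Y -> ~X) -> Y) | ~((~U -> ~W) & (~V -> ~X)))}.
(~((Y -> ~X) -> Y) | ~((~U -> ~W) & (~V -> ~X))): β-rule — branch into ~((Y -> ~X) -> Y)  //  ~((~U -> ~W) & (~V -> ~X)).
  branch 1 (add ~((Y -> ~X) -> Y)):
    ~((Y -> ~X) -> Y): α-rule — add (Y -> ~X), ~Y.
    (Y -> ~X): β-rule — branch into ~Y  //  ~X.
      branch 1.1 (add ~Y):
        ○ open, literals {Y=0}.
      branch 1.2 (add ~X):
        ○ open, literals {X=0, Y=0}.
  branch 2 (add ~((~U -> ~W) & (~V -> ~X))):
    ~((~U -> ~W) & (~V -> ~X)): β-rule — branch into ~(~U -> ~W)  //  ~(~V -> ~X).
      branch 2.1 (add ~(~U -> ~W)):
        ~(~U -> ~W): α-rule — add ~U, ~~W.
        ○ open, literals {U=0, W=1}.
      branch 2.2 (add ~(~V -> ~X)):
        ~(~V -> ~X): α-rule — add ~V, ~~X.
        ○ open, literals {V=0, X=1}.
0 branches closed, 4 open.
An open branch gives a satisfying assignment: Y=0.

Satisfiable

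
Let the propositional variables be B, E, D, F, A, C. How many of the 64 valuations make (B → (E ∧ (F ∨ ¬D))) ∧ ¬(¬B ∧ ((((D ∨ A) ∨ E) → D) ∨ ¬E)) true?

Initial set: {((B → (E ∧ (F ∨ ¬D))) ∧ ¬(¬B ∧ ((((D ∨ A) ∨ E) → D) ∨ ¬E)))}.
((B → (E ∧ (F ∨ ¬D))) ∧ ¬(¬B ∧ ((((D ∨ A) ∨ E) → D) ∨ ¬E))): α-rule — add (B → (E ∧ (F ∨ ¬D))), ¬(¬B ∧ ((((D ∨ A) ∨ E) → D) ∨ ¬E)).
(B → (E ∧ (F ∨ ¬D))): β-rule — branch into ¬B  //  (E ∧ (F ∨ ¬D)).
  branch 1 (add ¬B):
    ¬(¬B ∧ ((((D ∨ A) ∨ E) → D) ∨ ¬E)): β-rule — branch into ¬¬B  //  ¬((((D ∨ A) ∨ E) → D) ∨ ¬E).
      branch 1.1 (add ¬¬B):
        × closes — contains both B and ¬B.
      branch 1.2 (add ¬((((D ∨ A) ∨ E) → D) ∨ ¬E)):
        ¬((((D ∨ A) ∨ E) → D) ∨ ¬E): α-rule — add ¬(((D ∨ A) ∨ E) → D), ¬¬E.
        ¬(((D ∨ A) ∨ E) → D): α-rule — add ((D ∨ A) ∨ E), ¬D.
        ((D ∨ A) ∨ E): β-rule — branch into (D ∨ A)  //  E.
          branch 1.2.1 (add (D ∨ A)):
            (D ∨ A): β-rule — branch into D  //  A.
              branch 1.2.1.1 (add D):
                × closes — contains both D and ¬D.
              branch 1.2.1.2 (add A):
                ○ open, literals {A=1, B=0, D=0, E=1}.
          branch 1.2.2 (add E):
            ○ open, literals {B=0, D=0, E=1}.
  branch 2 (add (E ∧ (F ∨ ¬D))):
    (E ∧ (F ∨ ¬D)): α-rule — add E, (F ∨ ¬D).
    ¬(¬B ∧ ((((D ∨ A) ∨ E) → D) ∨ ¬E)): β-rule — branch into ¬¬B  //  ¬((((D ∨ A) ∨ E) → D) ∨ ¬E).
      branch 2.1 (add ¬¬B):
        (F ∨ ¬D): β-rule — branch into F  //  ¬D.
          branch 2.1.1 (add F):
            ○ open, literals {B=1, E=1, F=1}.
          branch 2.1.2 (add ¬D):
            ○ open, literals {B=1, D=0, E=1}.
      branch 2.2 (add ¬((((D ∨ A) ∨ E) → D) ∨ ¬E)):
        ¬((((D ∨ A) ∨ E) → D) ∨ ¬E): α-rule — add ¬(((D ∨ A) ∨ E) → D), ¬¬E.
        ¬(((D ∨ A) ∨ E) → D): α-rule — add ((D ∨ A) ∨ E), ¬D.
        (F ∨ ¬D): β-rule — branch into F  //  ¬D.
          branch 2.2.1 (add F):
            ((D ∨ A) ∨ E): β-rule — branch into (D ∨ A)  //  E.
              branch 2.2.1.1 (add (D ∨ A)):
                (D ∨ A): β-rule — branch into D  //  A.
                  branch 2.2.1.1.1 (add D):
                    × closes — contains both D and ¬D.
                  branch 2.2.1.1.2 (add A):
                    ○ open, literals {A=1, D=0, E=1, F=1}.
              branch 2.2.1.2 (add E):
                ○ open, literals {D=0, E=1, F=1}.
          branch 2.2.2 (add ¬D):
            ((D ∨ A) ∨ E): β-rule — branch into (D ∨ A)  //  E.
              branch 2.2.2.1 (add (D ∨ A)):
                (D ∨ A): β-rule — branch into D  //  A.
                  branch 2.2.2.1.1 (add D):
                    × closes — contains both D and ¬D.
                  branch 2.2.2.1.2 (add A):
                    ○ open, literals {A=1, D=0, E=1}.
              branch 2.2.2.2 (add E):
                ○ open, literals {D=0, E=1}.
4 branches closed, 8 open.
Each open branch fixes some atoms; the unmentioned ones are free. Counting distinct full assignments: branch {A=1, B=0, D=0, E=1} (F, C) contributes 4 new; branch {B=0, D=0, E=1} (F, A, C) contributes 4 new; branch {B=1, E=1, F=1} (D, A, C) contributes 8 new; branch {B=1, D=0, E=1} (F, A, C) contributes 4 new; branch {A=1, D=0, E=1, F=1} (B, C) contributes 0 new; branch {D=0, E=1, F=1} (B, A, C) contributes 0 new; branch {A=1, D=0, E=1} (B, F, C) contributes 0 new; branch {D=0, E=1} (B, F, A, C) contributes 0 new. Total: 20.

20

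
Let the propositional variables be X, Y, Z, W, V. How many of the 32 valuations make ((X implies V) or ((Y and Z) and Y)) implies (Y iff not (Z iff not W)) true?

19

Initial set: {(((X implies V) or ((Y and Z) and Y)) implies (Y iff not (Z iff not W)))}.
(((X implies V) or ((Y and Z) and Y)) implies (Y iff not (Z iff not W))): β-rule — branch into not ((X implies V) or ((Y and Z) and Y))  //  (Y iff not (Z iff not W)).
  branch 1 (add not ((X implies V) or ((Y and Z) and Y))):
    not ((X implies V) or ((Y and Z) and Y)): α-rule — add not (X implies V), not ((Y and Z) and Y).
    not (X implies V): α-rule — add X, not V.
    not ((Y and Z) and Y): β-rule — branch into not (Y and Z)  //  not Y.
      branch 1.1 (add not (Y and Z)):
        not (Y and Z): β-rule — branch into not Y  //  not Z.
          branch 1.1.1 (add not Y):
            ○ open, literals {V=F, X=T, Y=F}.
          branch 1.1.2 (add not Z):
            ○ open, literals {V=F, X=T, Z=F}.
      branch 1.2 (add not Y):
        ○ open, literals {V=F, X=T, Y=F}.
  branch 2 (add (Y iff not (Z iff not W))):
    (Y iff not (Z iff not W)): β-rule — branch into Y, not (Z iff not W)  //  not Y, not not (Z iff not W).
      branch 2.1 (add Y, not (Z iff not W)):
        not (Z iff not W): β-rule — branch into Z, not not W  //  not Z, not W.
          branch 2.1.1 (add Z, not not W):
            ○ open, literals {W=T, Y=T, Z=T}.
          branch 2.1.2 (add not Z, not W):
            ○ open, literals {W=F, Y=T, Z=F}.
      branch 2.2 (add not Y, not not (Z iff not W)):
        not not (Z iff not W): β-rule — branch into Z, not W  //  not Z, not not W.
          branch 2.2.1 (add Z, not W):
            ○ open, literals {W=F, Y=F, Z=T}.
          branch 2.2.2 (add not Z, not not W):
            ○ open, literals {W=T, Y=F, Z=F}.
0 branches closed, 7 open.
Each open branch fixes some atoms; the unmentioned ones are free. Counting distinct full assignments: branch {V=F, X=T, Y=F} (Z, W) contributes 4 new; branch {V=F, X=T, Z=F} (Y, W) contributes 2 new; branch {V=F, X=T, Y=F} (Z, W) contributes 0 new; branch {W=T, Y=T, Z=T} (X, V) contributes 4 new; branch {W=F, Y=T, Z=F} (X, V) contributes 3 new; branch {W=F, Y=F, Z=T} (X, V) contributes 3 new; branch {W=T, Y=F, Z=F} (X, V) contributes 3 new. Total: 19.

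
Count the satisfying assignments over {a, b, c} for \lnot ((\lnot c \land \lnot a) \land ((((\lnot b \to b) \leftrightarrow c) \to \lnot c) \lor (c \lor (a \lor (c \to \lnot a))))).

Initial set: {\lnot ((\lnot c \land \lnot a) \land ((((\lnot b \to b) \leftrightarrow c) \to \lnot c) \lor (c \lor (a \lor (c \to \lnot a)))))}.
\lnot ((\lnot c \land \lnot a) \land ((((\lnot b \to b) \leftrightarrow c) \to \lnot c) \lor (c \lor (a \lor (c \to \lnot a))))): β-rule — branch into \lnot (\lnot c \land \lnot a)  //  \lnot ((((\lnot b \to b) \leftrightarrow c) \to \lnot c) \lor (c \lor (a \lor (c \to \lnot a)))).
  branch 1 (add \lnot (\lnot c \land \lnot a)):
    \lnot (\lnot c \land \lnot a): β-rule — branch into \lnot \lnot c  //  \lnot \lnot a.
      branch 1.1 (add \lnot \lnot c):
        ○ open, literals {c=T}.
      branch 1.2 (add \lnot \lnot a):
        ○ open, literals {a=T}.
  branch 2 (add \lnot ((((\lnot b \to b) \leftrightarrow c) \to \lnot c) \lor (c \lor (a \lor (c \to \lnot a))))):
    \lnot ((((\lnot b \to b) \leftrightarrow c) \to \lnot c) \lor (c \lor (a \lor (c \to \lnot a)))): α-rule — add \lnot (((\lnot b \to b) \leftrightarrow c) \to \lnot c), \lnot (c \lor (a \lor (c \to \lnot a))).
    \lnot (((\lnot b \to b) \leftrightarrow c) \to \lnot c): α-rule — add ((\lnot b \to b) \leftrightarrow c), \lnot \lnot c.
    \lnot (c \lor (a \lor (c \to \lnot a))): α-rule — add \lnot c, \lnot (a \lor (c \to \lnot a)).
    × closes — contains both c and \lnot c.
1 branch closed, 2 open.
Each open branch fixes some atoms; the unmentioned ones are free. Counting distinct full assignments: branch {c=T} (a, b) contributes 4 new; branch {a=T} (b, c) contributes 2 new. Total: 6.

6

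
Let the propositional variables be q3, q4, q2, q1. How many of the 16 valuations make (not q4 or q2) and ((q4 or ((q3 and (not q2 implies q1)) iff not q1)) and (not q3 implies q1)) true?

6

Initial set: {((not q4 or q2) and ((q4 or ((q3 and (not q2 implies q1)) iff not q1)) and (not q3 implies q1)))}.
((not q4 or q2) and ((q4 or ((q3 and (not q2 implies q1)) iff not q1)) and (not q3 implies q1))): α-rule — add (not q4 or q2), ((q4 or ((q3 and (not q2 implies q1)) iff not q1)) and (not q3 implies q1)).
((q4 or ((q3 and (not q2 implies q1)) iff not q1)) and (not q3 implies q1)): α-rule — add (q4 or ((q3 and (not q2 implies q1)) iff not q1)), (not q3 implies q1).
(not q4 or q2): β-rule — branch into not q4  //  q2.
  branch 1 (add not q4):
    (q4 or ((q3 and (not q2 implies q1)) iff not q1)): β-rule — branch into q4  //  ((q3 and (not q2 implies q1)) iff not q1).
      branch 1.1 (add q4):
        × closes — contains both q4 and not q4.
      branch 1.2 (add ((q3 and (not q2 implies q1)) iff not q1)):
        (not q3 implies q1): β-rule — branch into not not q3  //  q1.
          branch 1.2.1 (add not not q3):
            ((q3 and (not q2 implies q1)) iff not q1): β-rule — branch into (q3 and (not q2 implies q1)), not q1  //  not (q3 and (not q2 implies q1)), not not q1.
              branch 1.2.1.1 (add (q3 and (not q2 implies q1)), not q1):
                (q3 and (not q2 implies q1)): α-rule — add q3, (not q2 implies q1).
                (not q2 implies q1): β-rule — branch into not not q2  //  q1.
                  branch 1.2.1.1.1 (add not not q2):
                    ○ open, literals {q1=0, q2=1, q3=1, q4=0}.
                  branch 1.2.1.1.2 (add q1):
                    × closes — contains both q1 and not q1.
              branch 1.2.1.2 (add not (q3 and (not q2 implies q1)), not not q1):
                not (q3 and (not q2 implies q1)): β-rule — branch into not q3  //  not (not q2 implies q1).
                  branch 1.2.1.2.1 (add not q3):
                    × closes — contains both q3 and not q3.
                  branch 1.2.1.2.2 (add not (not q2 implies q1)):
                    not (not q2 implies q1): α-rule — add not q2, not q1.
                    × closes — contains both q1 and not q1.
          branch 1.2.2 (add q1):
            ((q3 and (not q2 implies q1)) iff not q1): β-rule — branch into (q3 and (not q2 implies q1)), not q1  //  not (q3 and (not q2 implies q1)), not not q1.
              branch 1.2.2.1 (add (q3 and (not q2 implies q1)), not q1):
                × closes — contains both q1 and not q1.
              branch 1.2.2.2 (add not (q3 and (not q2 implies q1)), not not q1):
                not (q3 and (not q2 implies q1)): β-rule — branch into not q3  //  not (not q2 implies q1).
                  branch 1.2.2.2.1 (add not q3):
                    ○ open, literals {q1=1, q3=0, q4=0}.
                  branch 1.2.2.2.2 (add not (not q2 implies q1)):
                    not (not q2 implies q1): α-rule — add not q2, not q1.
                    × closes — contains both q1 and not q1.
  branch 2 (add q2):
    (q4 or ((q3 and (not q2 implies q1)) iff not q1)): β-rule — branch into q4  //  ((q3 and (not q2 implies q1)) iff not q1).
      branch 2.1 (add q4):
        (not q3 implies q1): β-rule — branch into not not q3  //  q1.
          branch 2.1.1 (add not not q3):
            ○ open, literals {q2=1, q3=1, q4=1}.
          branch 2.1.2 (add q1):
            ○ open, literals {q1=1, q2=1, q4=1}.
      branch 2.2 (add ((q3 and (not q2 implies q1)) iff not q1)):
        (not q3 implies q1): β-rule — branch into not not q3  //  q1.
          branch 2.2.1 (add not not q3):
            ((q3 and (not q2 implies q1)) iff not q1): β-rule — branch into (q3 and (not q2 implies q1)), not q1  //  not (q3 and (not q2 implies q1)), not not q1.
              branch 2.2.1.1 (add (q3 and (not q2 implies q1)), not q1):
                (q3 and (not q2 implies q1)): α-rule — add q3, (not q2 implies q1).
                (not q2 implies q1): β-rule — branch into not not q2  //  q1.
                  branch 2.2.1.1.1 (add not not q2):
                    ○ open, literals {q1=0, q2=1, q3=1}.
                  branch 2.2.1.1.2 (add q1):
                    × closes — contains both q1 and not q1.
              branch 2.2.1.2 (add not (q3 and (not q2 implies q1)), not not q1):
                not (q3 and (not q2 implies q1)): β-rule — branch into not q3  //  not (not q2 implies q1).
                  branch 2.2.1.2.1 (add not q3):
                    × closes — contains both q3 and not q3.
                  branch 2.2.1.2.2 (add not (not q2 implies q1)):
                    not (not q2 implies q1): α-rule — add not q2, not q1.
                    × closes — contains both q2 and not q2.
          branch 2.2.2 (add q1):
            ((q3 and (not q2 implies q1)) iff not q1): β-rule — branch into (q3 and (not q2 implies q1)), not q1  //  not (q3 and (not q2 implies q1)), not not q1.
              branch 2.2.2.1 (add (q3 and (not q2 implies q1)), not q1):
                × closes — contains both q1 and not q1.
              branch 2.2.2.2 (add not (q3 and (not q2 implies q1)), not not q1):
                not (q3 and (not q2 implies q1)): β-rule — branch into not q3  //  not (not q2 implies q1).
                  branch 2.2.2.2.1 (add not q3):
                    ○ open, literals {q1=1, q2=1, q3=0}.
                  branch 2.2.2.2.2 (add not (not q2 implies q1)):
                    not (not q2 implies q1): α-rule — add not q2, not q1.
                    × closes — contains both q2 and not q2.
11 branches closed, 6 open.
Each open branch fixes some atoms; the unmentioned ones are free. Counting distinct full assignments: branch {q1=0, q2=1, q3=1, q4=0} (none free) contributes 1 new; branch {q1=1, q3=0, q4=0} (q2) contributes 2 new; branch {q2=1, q3=1, q4=1} (q1) contributes 2 new; branch {q1=1, q2=1, q4=1} (q3) contributes 1 new; branch {q1=0, q2=1, q3=1} (q4) contributes 0 new; branch {q1=1, q2=1, q3=0} (q4) contributes 0 new. Total: 6.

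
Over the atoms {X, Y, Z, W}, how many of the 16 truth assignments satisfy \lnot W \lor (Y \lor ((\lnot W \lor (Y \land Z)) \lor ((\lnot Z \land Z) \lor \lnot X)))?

Initial set: {(\lnot W \lor (Y \lor ((\lnot W \lor (Y \land Z)) \lor ((\lnot Z \land Z) \lor \lnot X))))}.
(\lnot W \lor (Y \lor ((\lnot W \lor (Y \land Z)) \lor ((\lnot Z \land Z) \lor \lnot X)))): β-rule — branch into \lnot W  //  (Y \lor ((\lnot W \lor (Y \land Z)) \lor ((\lnot Z \land Z) \lor \lnot X))).
  branch 1 (add \lnot W):
    ○ open, literals {W=false}.
  branch 2 (add (Y \lor ((\lnot W \lor (Y \land Z)) \lor ((\lnot Z \land Z) \lor \lnot X)))):
    (Y \lor ((\lnot W \lor (Y \land Z)) \lor ((\lnot Z \land Z) \lor \lnot X))): β-rule — branch into Y  //  ((\lnot W \lor (Y \land Z)) \lor ((\lnot Z \land Z) \lor \lnot X)).
      branch 2.1 (add Y):
        ○ open, literals {Y=true}.
      branch 2.2 (add ((\lnot W \lor (Y \land Z)) \lor ((\lnot Z \land Z) \lor \lnot X))):
        ((\lnot W \lor (Y \land Z)) \lor ((\lnot Z \land Z) \lor \lnot X)): β-rule — branch into (\lnot W \lor (Y \land Z))  //  ((\lnot Z \land Z) \lor \lnot X).
          branch 2.2.1 (add (\lnot W \lor (Y \land Z))):
            (\lnot W \lor (Y \land Z)): β-rule — branch into \lnot W  //  (Y \land Z).
              branch 2.2.1.1 (add \lnot W):
                ○ open, literals {W=false}.
              branch 2.2.1.2 (add (Y \land Z)):
                (Y \land Z): α-rule — add Y, Z.
                ○ open, literals {Y=true, Z=true}.
          branch 2.2.2 (add ((\lnot Z \land Z) \lor \lnot X)):
            ((\lnot Z \land Z) \lor \lnot X): β-rule — branch into (\lnot Z \land Z)  //  \lnot X.
              branch 2.2.2.1 (add (\lnot Z \land Z)):
                (\lnot Z \land Z): α-rule — add \lnot Z, Z.
                × closes — contains both Z and \lnot Z.
              branch 2.2.2.2 (add \lnot X):
                ○ open, literals {X=false}.
1 branch closed, 5 open.
Each open branch fixes some atoms; the unmentioned ones are free. Counting distinct full assignments: branch {W=false} (X, Y, Z) contributes 8 new; branch {Y=true} (X, Z, W) contributes 4 new; branch {W=false} (X, Y, Z) contributes 0 new; branch {Y=true, Z=true} (X, W) contributes 0 new; branch {X=false} (Y, Z, W) contributes 2 new. Total: 14.

14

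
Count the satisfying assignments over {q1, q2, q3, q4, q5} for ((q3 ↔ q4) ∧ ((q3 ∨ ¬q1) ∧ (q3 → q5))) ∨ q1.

22

Initial set: {(((q3 ↔ q4) ∧ ((q3 ∨ ¬q1) ∧ (q3 → q5))) ∨ q1)}.
(((q3 ↔ q4) ∧ ((q3 ∨ ¬q1) ∧ (q3 → q5))) ∨ q1): β-rule — branch into ((q3 ↔ q4) ∧ ((q3 ∨ ¬q1) ∧ (q3 → q5)))  //  q1.
  branch 1 (add ((q3 ↔ q4) ∧ ((q3 ∨ ¬q1) ∧ (q3 → q5)))):
    ((q3 ↔ q4) ∧ ((q3 ∨ ¬q1) ∧ (q3 → q5))): α-rule — add (q3 ↔ q4), ((q3 ∨ ¬q1) ∧ (q3 → q5)).
    ((q3 ∨ ¬q1) ∧ (q3 → q5)): α-rule — add (q3 ∨ ¬q1), (q3 → q5).
    (q3 ↔ q4): β-rule — branch into q3, q4  //  ¬q3, ¬q4.
      branch 1.1 (add q3, q4):
        (q3 ∨ ¬q1): β-rule — branch into q3  //  ¬q1.
          branch 1.1.1 (add q3):
            (q3 → q5): β-rule — branch into ¬q3  //  q5.
              branch 1.1.1.1 (add ¬q3):
                × closes — contains both q3 and ¬q3.
              branch 1.1.1.2 (add q5):
                ○ open, literals {q3=true, q4=true, q5=true}.
          branch 1.1.2 (add ¬q1):
            (q3 → q5): β-rule — branch into ¬q3  //  q5.
              branch 1.1.2.1 (add ¬q3):
                × closes — contains both q3 and ¬q3.
              branch 1.1.2.2 (add q5):
                ○ open, literals {q1=false, q3=true, q4=true, q5=true}.
      branch 1.2 (add ¬q3, ¬q4):
        (q3 ∨ ¬q1): β-rule — branch into q3  //  ¬q1.
          branch 1.2.1 (add q3):
            × closes — contains both q3 and ¬q3.
          branch 1.2.2 (add ¬q1):
            (q3 → q5): β-rule — branch into ¬q3  //  q5.
              branch 1.2.2.1 (add ¬q3):
                ○ open, literals {q1=false, q3=false, q4=false}.
              branch 1.2.2.2 (add q5):
                ○ open, literals {q1=false, q3=false, q4=false, q5=true}.
  branch 2 (add q1):
    ○ open, literals {q1=true}.
3 branches closed, 5 open.
Each open branch fixes some atoms; the unmentioned ones are free. Counting distinct full assignments: branch {q3=true, q4=true, q5=true} (q1, q2) contributes 4 new; branch {q1=false, q3=true, q4=true, q5=true} (q2) contributes 0 new; branch {q1=false, q3=false, q4=false} (q2, q5) contributes 4 new; branch {q1=false, q3=false, q4=false, q5=true} (q2) contributes 0 new; branch {q1=true} (q2, q3, q4, q5) contributes 14 new. Total: 22.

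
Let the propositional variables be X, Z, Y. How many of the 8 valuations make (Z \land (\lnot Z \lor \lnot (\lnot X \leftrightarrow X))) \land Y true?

2

Initial set: {((Z \land (\lnot Z \lor \lnot (\lnot X \leftrightarrow X))) \land Y)}.
((Z \land (\lnot Z \lor \lnot (\lnot X \leftrightarrow X))) \land Y): α-rule — add (Z \land (\lnot Z \lor \lnot (\lnot X \leftrightarrow X))), Y.
(Z \land (\lnot Z \lor \lnot (\lnot X \leftrightarrow X))): α-rule — add Z, (\lnot Z \lor \lnot (\lnot X \leftrightarrow X)).
(\lnot Z \lor \lnot (\lnot X \leftrightarrow X)): β-rule — branch into \lnot Z  //  \lnot (\lnot X \leftrightarrow X).
  branch 1 (add \lnot Z):
    × closes — contains both Z and \lnot Z.
  branch 2 (add \lnot (\lnot X \leftrightarrow X)):
    \lnot (\lnot X \leftrightarrow X): β-rule — branch into \lnot X, \lnot X  //  \lnot \lnot X, X.
      branch 2.1 (add \lnot X, \lnot X):
        ○ open, literals {X=false, Y=true, Z=true}.
      branch 2.2 (add \lnot \lnot X, X):
        ○ open, literals {X=true, Y=true, Z=true}.
1 branch closed, 2 open.
Each open branch fixes some atoms; the unmentioned ones are free. Counting distinct full assignments: branch {X=false, Y=true, Z=true} (none free) contributes 1 new; branch {X=true, Y=true, Z=true} (none free) contributes 1 new. Total: 2.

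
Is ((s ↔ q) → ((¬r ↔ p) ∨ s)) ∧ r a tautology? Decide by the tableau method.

Not valid

Assume the negation and expand:
Initial set: {¬(((s ↔ q) → ((¬r ↔ p) ∨ s)) ∧ r)}.
¬(((s ↔ q) → ((¬r ↔ p) ∨ s)) ∧ r): β-rule — branch into ¬((s ↔ q) → ((¬r ↔ p) ∨ s))  //  ¬r.
  branch 1 (add ¬((s ↔ q) → ((¬r ↔ p) ∨ s))):
    ¬((s ↔ q) → ((¬r ↔ p) ∨ s)): α-rule — add (s ↔ q), ¬((¬r ↔ p) ∨ s).
    ¬((¬r ↔ p) ∨ s): α-rule — add ¬(¬r ↔ p), ¬s.
    (s ↔ q): β-rule — branch into s, q  //  ¬s, ¬q.
      branch 1.1 (add s, q):
        × closes — contains both s and ¬s.
      branch 1.2 (add ¬s, ¬q):
        ¬(¬r ↔ p): β-rule — branch into ¬r, ¬p  //  ¬¬r, p.
          branch 1.2.1 (add ¬r, ¬p):
            ○ open, literals {p=F, q=F, r=F, s=F}.
          branch 1.2.2 (add ¬¬r, p):
            ○ open, literals {p=T, q=F, r=T, s=F}.
  branch 2 (add ¬r):
    ○ open, literals {r=F}.
1 branch closed, 3 open.
An open branch gives a countermodel: p=F, q=F, r=F, s=F (unmentioned atoms arbitrary); under it the original formula is false.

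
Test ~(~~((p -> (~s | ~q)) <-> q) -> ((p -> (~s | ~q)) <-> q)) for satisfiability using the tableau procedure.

Initial set: {T ~(~~((p -> (~s | ~q)) <-> q) -> ((p -> (~s | ~q)) <-> q))}.
T ~(~~((p -> (~s | ~q)) <-> q) -> ((p -> (~s | ~q)) <-> q)): α-rule — add T ~~((p -> (~s | ~q)) <-> q), F ((p -> (~s | ~q)) <-> q).
T ~~((p -> (~s | ~q)) <-> q): drop double negation, giving T ((p -> (~s | ~q)) <-> q).
F ((p -> (~s | ~q)) <-> q): β-rule — branch into T (p -> (~s | ~q)), F q  //  F (p -> (~s | ~q)), T q.
  branch 1 (add T (p -> (~s | ~q)), F q):
    T ((p -> (~s | ~q)) <-> q): β-rule — branch into T (p -> (~s | ~q)), T q  //  F (p -> (~s | ~q)), F q.
      branch 1.1 (add T (p -> (~s | ~q)), T q):
        × closes — contains both q and ~q.
      branch 1.2 (add F (p -> (~s | ~q)), F q):
        F (p -> (~s | ~q)): α-rule — add T p, F (~s | ~q).
        F (~s | ~q): α-rule — add F ~s, F ~q.
        × closes — contains both q and ~q.
  branch 2 (add F (p -> (~s | ~q)), T q):
    F (p -> (~s | ~q)): α-rule — add T p, F (~s | ~q).
    F (~s | ~q): α-rule — add F ~s, F ~q.
    T ((p -> (~s | ~q)) <-> q): β-rule — branch into T (p -> (~s | ~q)), T q  //  F (p -> (~s | ~q)), F q.
      branch 2.1 (add T (p -> (~s | ~q)), T q):
        T (p -> (~s | ~q)): β-rule — branch into F p  //  T (~s | ~q).
          branch 2.1.1 (add F p):
            × closes — contains both p and ~p.
          branch 2.1.2 (add T (~s | ~q)):
            T (~s | ~q): β-rule — branch into T ~s  //  T ~q.
              branch 2.1.2.1 (add T ~s):
                × closes — contains both s and ~s.
              branch 2.1.2.2 (add T ~q):
                × closes — contains both q and ~q.
      branch 2.2 (add F (p -> (~s | ~q)), F q):
        × closes — contains both q and ~q.
All 6 branches close.
Every branch closed; the formula is unsatisfiable.

Unsatisfiable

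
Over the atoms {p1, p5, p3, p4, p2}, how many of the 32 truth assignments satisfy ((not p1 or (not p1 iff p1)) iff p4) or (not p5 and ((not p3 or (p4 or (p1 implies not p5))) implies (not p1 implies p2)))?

22

Initial set: {T (((not p1 or (not p1 iff p1)) iff p4) or (not p5 and ((not p3 or (p4 or (p1 implies not p5))) implies (not p1 implies p2))))}.
T (((not p1 or (not p1 iff p1)) iff p4) or (not p5 and ((not p3 or (p4 or (p1 implies not p5))) implies (not p1 implies p2)))): β-rule — branch into T ((not p1 or (not p1 iff p1)) iff p4)  //  T (not p5 and ((not p3 or (p4 or (p1 implies not p5))) implies (not p1 implies p2))).
  branch 1 (add T ((not p1 or (not p1 iff p1)) iff p4)):
    T ((not p1 or (not p1 iff p1)) iff p4): β-rule — branch into T (not p1 or (not p1 iff p1)), T p4  //  F (not p1 or (not p1 iff p1)), F p4.
      branch 1.1 (add T (not p1 or (not p1 iff p1)), T p4):
        T (not p1 or (not p1 iff p1)): β-rule — branch into T not p1  //  T (not p1 iff p1).
          branch 1.1.1 (add T not p1):
            ○ open, literals {p1=0, p4=1}.
          branch 1.1.2 (add T (not p1 iff p1)):
            T (not p1 iff p1): β-rule — branch into T not p1, T p1  //  F not p1, F p1.
              branch 1.1.2.1 (add T not p1, T p1):
                × closes — contains both p1 and not p1.
              branch 1.1.2.2 (add F not p1, F p1):
                × closes — contains both p1 and not p1.
      branch 1.2 (add F (not p1 or (not p1 iff p1)), F p4):
        F (not p1 or (not p1 iff p1)): α-rule — add F not p1, F (not p1 iff p1).
        F (not p1 iff p1): β-rule — branch into T not p1, F p1  //  F not p1, T p1.
          branch 1.2.1 (add T not p1, F p1):
            × closes — contains both p1 and not p1.
          branch 1.2.2 (add F not p1, T p1):
            ○ open, literals {p1=1, p4=0}.
  branch 2 (add T (not p5 and ((not p3 or (p4 or (p1 implies not p5))) implies (not p1 implies p2)))):
    T (not p5 and ((not p3 or (p4 or (p1 implies not p5))) implies (not p1 implies p2))): α-rule — add T not p5, T ((not p3 or (p4 or (p1 implies not p5))) implies (not p1 implies p2)).
    T ((not p3 or (p4 or (p1 implies not p5))) implies (not p1 implies p2)): β-rule — branch into F (not p3 or (p4 or (p1 implies not p5)))  //  T (not p1 implies p2).
      branch 2.1 (add F (not p3 or (p4 or (p1 implies not p5)))):
        F (not p3 or (p4 or (p1 implies not p5))): α-rule — add F not p3, F (p4 or (p1 implies not p5)).
        F (p4 or (p1 implies not p5)): α-rule — add F p4, F (p1 implies not p5).
        F (p1 implies not p5): α-rule — add T p1, F not p5.
        × closes — contains both p5 and not p5.
      branch 2.2 (add T (not p1 implies p2)):
        T (not p1 implies p2): β-rule — branch into F not p1  //  T p2.
          branch 2.2.1 (add F not p1):
            ○ open, literals {p1=1, p5=0}.
          branch 2.2.2 (add T p2):
            ○ open, literals {p2=1, p5=0}.
4 branches closed, 4 open.
Each open branch fixes some atoms; the unmentioned ones are free. Counting distinct full assignments: branch {p1=0, p4=1} (p5, p3, p2) contributes 8 new; branch {p1=1, p4=0} (p5, p3, p2) contributes 8 new; branch {p1=1, p5=0} (p3, p4, p2) contributes 4 new; branch {p2=1, p5=0} (p1, p3, p4) contributes 2 new. Total: 22.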